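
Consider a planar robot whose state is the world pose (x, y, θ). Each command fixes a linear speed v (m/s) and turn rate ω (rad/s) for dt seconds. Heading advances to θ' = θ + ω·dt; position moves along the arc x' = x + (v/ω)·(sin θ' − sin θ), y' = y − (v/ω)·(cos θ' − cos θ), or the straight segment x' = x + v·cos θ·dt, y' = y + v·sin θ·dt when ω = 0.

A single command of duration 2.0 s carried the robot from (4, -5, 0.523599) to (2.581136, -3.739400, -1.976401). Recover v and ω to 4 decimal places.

Δθ = -1.976401 − 0.523599 = -2.500000
ω = Δθ/dt = -2.500000/2.0 = -1.2500
R = Δx/(sin θ' − sin θ) = 1.0000
v = R·ω = 1.0000·-1.2500 = -1.2500

v = -1.2500, ω = -1.2500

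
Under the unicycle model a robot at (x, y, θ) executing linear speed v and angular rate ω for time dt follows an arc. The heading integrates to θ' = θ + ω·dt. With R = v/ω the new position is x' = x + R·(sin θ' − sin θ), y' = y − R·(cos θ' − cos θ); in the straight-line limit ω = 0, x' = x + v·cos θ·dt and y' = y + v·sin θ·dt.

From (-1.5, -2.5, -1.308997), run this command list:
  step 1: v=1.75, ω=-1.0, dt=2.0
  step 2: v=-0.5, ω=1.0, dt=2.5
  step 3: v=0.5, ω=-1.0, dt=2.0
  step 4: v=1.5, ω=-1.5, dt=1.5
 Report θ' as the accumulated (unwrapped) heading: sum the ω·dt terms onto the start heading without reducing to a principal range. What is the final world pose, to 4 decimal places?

step 1: θ'=-3.3090 (R=-1.7500) → pose (-3.4820, -4.6785, -3.3090)
step 2: θ'=-0.8090 (R=-0.5000) → pose (-3.0369, -3.8403, -0.8090)
step 3: θ'=-2.8090 (R=-0.5000) → pose (-3.2354, -4.6581, -2.8090)
step 4: θ'=-5.0590 (R=-1.0000) → pose (-4.5024, -3.3732, -5.0590)

(-4.5024, -3.3732, -5.0590)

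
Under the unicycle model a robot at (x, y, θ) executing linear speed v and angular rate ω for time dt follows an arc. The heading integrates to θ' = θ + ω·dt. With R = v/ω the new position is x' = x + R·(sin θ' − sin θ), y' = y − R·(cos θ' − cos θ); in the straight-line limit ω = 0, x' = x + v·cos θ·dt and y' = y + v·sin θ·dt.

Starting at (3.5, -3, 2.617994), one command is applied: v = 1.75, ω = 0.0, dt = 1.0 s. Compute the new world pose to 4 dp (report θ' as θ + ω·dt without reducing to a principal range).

(1.9845, -2.1250, 2.6180)

θ' = 2.6180 + 0.0·1.0 = 2.6180
ω = 0 → straight: x' = 3.5 + 1.75·cos(2.6180)·1.0 = 1.9845
y' = -3 + 1.75·sin(2.6180)·1.0 = -2.1250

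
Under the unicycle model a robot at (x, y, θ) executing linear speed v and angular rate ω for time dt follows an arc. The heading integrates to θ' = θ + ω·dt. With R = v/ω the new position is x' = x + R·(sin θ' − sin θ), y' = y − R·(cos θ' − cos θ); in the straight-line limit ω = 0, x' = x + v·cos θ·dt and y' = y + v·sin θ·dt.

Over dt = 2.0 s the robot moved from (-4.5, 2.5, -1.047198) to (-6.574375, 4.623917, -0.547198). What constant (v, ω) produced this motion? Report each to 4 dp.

Δθ = -0.547198 − -1.047198 = 0.500000
ω = Δθ/dt = 0.500000/2.0 = 0.2500
R = −Δy/(cos θ' − cos θ) = -6.0000
v = R·ω = -6.0000·0.2500 = -1.5000

v = -1.5000, ω = 0.2500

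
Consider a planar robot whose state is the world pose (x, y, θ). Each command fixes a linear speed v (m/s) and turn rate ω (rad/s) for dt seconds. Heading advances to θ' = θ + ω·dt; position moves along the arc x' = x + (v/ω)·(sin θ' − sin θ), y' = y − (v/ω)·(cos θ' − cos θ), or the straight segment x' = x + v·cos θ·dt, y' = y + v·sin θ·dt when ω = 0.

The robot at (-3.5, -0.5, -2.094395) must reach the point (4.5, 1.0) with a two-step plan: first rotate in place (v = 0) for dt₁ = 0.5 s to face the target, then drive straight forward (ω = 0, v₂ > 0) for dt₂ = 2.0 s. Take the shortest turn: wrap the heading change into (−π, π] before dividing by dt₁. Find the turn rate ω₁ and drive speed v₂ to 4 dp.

ω₁ = 4.5595, v₂ = 4.0697

heading to target = atan2(1−-0.5, 4.5−-3.5) = 0.1853
Δθ = wrap(0.1853 − -2.0944) = 2.2797; ω₁ = Δθ/dt₁ = 4.5595
distance = √((4.5−-3.5)² + (1−-0.5)²) = 8.1394; v₂ = distance/dt₂ = 4.0697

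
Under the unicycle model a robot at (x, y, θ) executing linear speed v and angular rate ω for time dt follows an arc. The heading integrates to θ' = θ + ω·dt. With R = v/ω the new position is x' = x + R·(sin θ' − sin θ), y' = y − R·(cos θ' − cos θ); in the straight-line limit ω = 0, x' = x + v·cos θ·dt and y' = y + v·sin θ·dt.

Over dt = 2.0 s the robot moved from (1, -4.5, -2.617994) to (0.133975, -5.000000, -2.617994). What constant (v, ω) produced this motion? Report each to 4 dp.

v = 0.5000, ω = 0.0000

Δθ = -2.617994 − -2.617994 = 0.000000
ω = Δθ/dt = 0.000000/2.0 = 0.0000
ω = 0 → v = (Δx·cos θ + Δy·sin θ)/dt = 0.5000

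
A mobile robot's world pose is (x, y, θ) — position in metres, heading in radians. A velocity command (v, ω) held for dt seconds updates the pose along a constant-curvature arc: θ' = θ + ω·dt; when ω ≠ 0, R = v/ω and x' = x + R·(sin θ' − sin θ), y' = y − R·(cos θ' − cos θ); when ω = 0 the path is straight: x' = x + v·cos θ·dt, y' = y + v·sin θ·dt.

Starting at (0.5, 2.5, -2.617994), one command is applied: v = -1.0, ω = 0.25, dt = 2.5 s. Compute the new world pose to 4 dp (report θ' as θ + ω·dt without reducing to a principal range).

θ' = -2.6180 + 0.25·2.5 = -1.9930
R = v/ω = -1.0/0.25 = -4.0000
x' = 0.5 + -4.0000·(sin -1.9930 − sin -2.6180) = 2.1488
y' = 2.5 − -4.0000·(cos -1.9930 − cos -2.6180) = 4.3250

(2.1488, 4.3250, -1.9930)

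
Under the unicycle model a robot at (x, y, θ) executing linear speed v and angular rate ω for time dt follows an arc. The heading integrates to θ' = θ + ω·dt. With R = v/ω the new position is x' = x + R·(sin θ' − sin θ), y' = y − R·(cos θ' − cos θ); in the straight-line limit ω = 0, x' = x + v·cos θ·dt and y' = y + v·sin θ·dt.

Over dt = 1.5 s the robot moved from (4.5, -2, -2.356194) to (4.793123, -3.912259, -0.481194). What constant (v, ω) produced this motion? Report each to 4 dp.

v = 1.5000, ω = 1.2500

Δθ = -0.481194 − -2.356194 = 1.875000
ω = Δθ/dt = 1.875000/1.5 = 1.2500
R = −Δy/(cos θ' − cos θ) = 1.2000
v = R·ω = 1.2000·1.2500 = 1.5000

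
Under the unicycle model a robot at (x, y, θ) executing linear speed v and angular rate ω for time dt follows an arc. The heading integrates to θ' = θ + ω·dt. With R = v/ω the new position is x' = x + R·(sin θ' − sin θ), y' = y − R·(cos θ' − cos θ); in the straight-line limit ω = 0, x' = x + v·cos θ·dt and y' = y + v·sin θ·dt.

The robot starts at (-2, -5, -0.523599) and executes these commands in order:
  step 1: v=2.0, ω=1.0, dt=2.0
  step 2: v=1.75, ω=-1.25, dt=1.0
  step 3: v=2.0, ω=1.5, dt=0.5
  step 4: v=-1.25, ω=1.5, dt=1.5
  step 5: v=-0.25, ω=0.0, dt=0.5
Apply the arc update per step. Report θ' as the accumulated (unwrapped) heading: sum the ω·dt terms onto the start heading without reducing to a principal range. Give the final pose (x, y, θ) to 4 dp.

step 1: θ'=1.4764 (R=2.0000) → pose (0.9911, -3.4565, 1.4764)
step 2: θ'=0.2264 (R=-1.4000) → pose (2.0706, -2.2241, 0.2264)
step 3: θ'=0.9764 (R=1.3333) → pose (2.8760, -1.6715, 0.9764)
step 4: θ'=3.2264 (R=-0.8333) → pose (3.6370, -2.9685, 3.2264)
step 5: θ'=3.2264 (straight) → pose (3.7615, -2.9579, 3.2264)

(3.7615, -2.9579, 3.2264)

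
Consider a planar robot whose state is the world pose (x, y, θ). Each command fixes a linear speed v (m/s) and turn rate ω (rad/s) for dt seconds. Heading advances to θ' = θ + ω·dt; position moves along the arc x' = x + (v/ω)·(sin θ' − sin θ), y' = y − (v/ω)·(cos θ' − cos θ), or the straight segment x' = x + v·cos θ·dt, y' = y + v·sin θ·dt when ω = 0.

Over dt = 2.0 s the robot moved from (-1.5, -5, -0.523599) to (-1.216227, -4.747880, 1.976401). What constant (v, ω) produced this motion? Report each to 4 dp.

Δθ = 1.976401 − -0.523599 = 2.500000
ω = Δθ/dt = 2.500000/2.0 = 1.2500
R = Δx/(sin θ' − sin θ) = 0.2000
v = R·ω = 0.2000·1.2500 = 0.2500

v = 0.2500, ω = 1.2500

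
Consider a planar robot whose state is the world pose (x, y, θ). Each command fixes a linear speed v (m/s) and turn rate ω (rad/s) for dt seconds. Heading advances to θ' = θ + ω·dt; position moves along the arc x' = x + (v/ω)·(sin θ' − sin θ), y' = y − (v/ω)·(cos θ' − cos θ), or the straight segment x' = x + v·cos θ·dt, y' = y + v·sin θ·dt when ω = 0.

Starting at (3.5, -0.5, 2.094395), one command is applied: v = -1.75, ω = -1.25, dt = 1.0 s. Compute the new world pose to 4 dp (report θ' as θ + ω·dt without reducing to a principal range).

(3.3342, -2.1299, 0.8444)

θ' = 2.0944 + -1.25·1.0 = 0.8444
R = v/ω = -1.75/-1.25 = 1.4000
x' = 3.5 + 1.4000·(sin 0.8444 − sin 2.0944) = 3.3342
y' = -0.5 − 1.4000·(cos 0.8444 − cos 2.0944) = -2.1299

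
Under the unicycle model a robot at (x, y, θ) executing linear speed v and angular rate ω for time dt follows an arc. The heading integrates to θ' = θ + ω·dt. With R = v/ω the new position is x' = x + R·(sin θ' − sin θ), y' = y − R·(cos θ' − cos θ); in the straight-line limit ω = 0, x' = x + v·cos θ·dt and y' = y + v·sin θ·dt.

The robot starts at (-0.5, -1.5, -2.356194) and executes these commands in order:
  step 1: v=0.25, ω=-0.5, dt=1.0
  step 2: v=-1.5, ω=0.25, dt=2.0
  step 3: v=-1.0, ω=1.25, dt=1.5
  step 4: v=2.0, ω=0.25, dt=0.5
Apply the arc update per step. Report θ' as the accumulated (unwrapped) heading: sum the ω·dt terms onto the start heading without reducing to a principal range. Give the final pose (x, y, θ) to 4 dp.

(2.5582, 0.7570, -0.3562)

step 1: θ'=-2.8562 (R=-0.5000) → pose (-0.7128, -1.6262, -2.8562)
step 2: θ'=-2.3562 (R=-6.0000) → pose (1.8406, -0.1116, -2.3562)
step 3: θ'=-0.4812 (R=-0.8000) → pose (1.6452, 1.1633, -0.4812)
step 4: θ'=-0.3562 (R=8.0000) → pose (2.5582, 0.7570, -0.3562)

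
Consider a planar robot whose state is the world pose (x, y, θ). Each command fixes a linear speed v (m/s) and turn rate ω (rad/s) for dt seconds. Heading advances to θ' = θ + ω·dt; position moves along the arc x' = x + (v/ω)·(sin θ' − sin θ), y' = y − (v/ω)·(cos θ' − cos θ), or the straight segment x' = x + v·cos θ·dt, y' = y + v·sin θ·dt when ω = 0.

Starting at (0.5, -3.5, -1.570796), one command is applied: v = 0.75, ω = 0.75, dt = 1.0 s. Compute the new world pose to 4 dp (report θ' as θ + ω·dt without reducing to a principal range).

(0.7683, -4.1816, -0.8208)

θ' = -1.5708 + 0.75·1.0 = -0.8208
R = v/ω = 0.75/0.75 = 1.0000
x' = 0.5 + 1.0000·(sin -0.8208 − sin -1.5708) = 0.7683
y' = -3.5 − 1.0000·(cos -0.8208 − cos -1.5708) = -4.1816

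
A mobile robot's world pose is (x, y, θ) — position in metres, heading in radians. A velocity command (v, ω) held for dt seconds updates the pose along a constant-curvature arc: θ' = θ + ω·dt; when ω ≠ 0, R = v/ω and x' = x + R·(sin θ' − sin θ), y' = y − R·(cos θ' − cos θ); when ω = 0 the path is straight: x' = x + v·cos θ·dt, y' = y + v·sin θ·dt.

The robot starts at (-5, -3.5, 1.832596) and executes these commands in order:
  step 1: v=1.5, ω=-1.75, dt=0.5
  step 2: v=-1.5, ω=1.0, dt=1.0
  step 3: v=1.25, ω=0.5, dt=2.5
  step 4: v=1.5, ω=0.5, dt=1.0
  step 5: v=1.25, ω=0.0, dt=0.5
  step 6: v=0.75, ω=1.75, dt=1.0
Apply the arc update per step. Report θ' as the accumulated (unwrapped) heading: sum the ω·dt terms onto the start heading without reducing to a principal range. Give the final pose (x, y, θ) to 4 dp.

step 1: θ'=0.9576 (R=-0.8571) → pose (-4.8730, -2.7849, 0.9576)
step 2: θ'=1.9576 (R=-1.5000) → pose (-5.0355, -4.2140, 1.9576)
step 3: θ'=3.2076 (R=2.5000) → pose (-7.5157, -2.6625, 3.2076)
step 4: θ'=3.7076 (R=3.0000) → pose (-8.9266, -3.1238, 3.7076)
step 5: θ'=3.7076 (straight) → pose (-9.4542, -3.4589, 3.7076)
step 6: θ'=5.4576 (R=0.4286) → pose (-9.5393, -4.1113, 5.4576)

(-9.5393, -4.1113, 5.4576)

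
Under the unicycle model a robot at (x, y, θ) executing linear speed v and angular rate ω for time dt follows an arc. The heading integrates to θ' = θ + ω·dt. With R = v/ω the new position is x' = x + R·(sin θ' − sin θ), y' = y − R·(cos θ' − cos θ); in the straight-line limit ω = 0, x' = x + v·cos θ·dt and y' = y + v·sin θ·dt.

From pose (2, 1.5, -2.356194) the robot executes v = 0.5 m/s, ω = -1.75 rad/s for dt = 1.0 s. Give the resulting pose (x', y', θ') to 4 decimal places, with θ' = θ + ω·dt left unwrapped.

θ' = -2.3562 + -1.75·1.0 = -4.1062
R = v/ω = 0.5/-1.75 = -0.2857
x' = 2 + -0.2857·(sin -4.1062 − sin -2.3562) = 1.5632
y' = 1.5 − -0.2857·(cos -4.1062 − cos -2.3562) = 1.5392

(1.5632, 1.5392, -4.1062)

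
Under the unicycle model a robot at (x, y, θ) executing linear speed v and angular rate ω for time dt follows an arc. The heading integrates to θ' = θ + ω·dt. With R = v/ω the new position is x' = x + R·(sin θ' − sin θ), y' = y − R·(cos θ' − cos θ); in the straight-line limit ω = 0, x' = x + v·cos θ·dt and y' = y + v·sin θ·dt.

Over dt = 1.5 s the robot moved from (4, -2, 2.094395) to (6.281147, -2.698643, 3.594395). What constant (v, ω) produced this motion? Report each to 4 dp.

v = -1.7500, ω = 1.0000

Δθ = 3.594395 − 2.094395 = 1.500000
ω = Δθ/dt = 1.500000/1.5 = 1.0000
R = Δx/(sin θ' − sin θ) = -1.7500
v = R·ω = -1.7500·1.0000 = -1.7500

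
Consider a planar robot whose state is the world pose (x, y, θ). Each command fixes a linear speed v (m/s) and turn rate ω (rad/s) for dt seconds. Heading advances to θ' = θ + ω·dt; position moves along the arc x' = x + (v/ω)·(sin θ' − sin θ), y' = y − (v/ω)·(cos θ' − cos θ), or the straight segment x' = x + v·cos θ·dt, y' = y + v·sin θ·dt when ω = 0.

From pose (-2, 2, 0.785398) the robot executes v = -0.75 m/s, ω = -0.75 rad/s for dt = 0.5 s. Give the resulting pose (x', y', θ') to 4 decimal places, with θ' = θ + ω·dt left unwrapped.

(-2.3081, 1.7901, 0.4104)

θ' = 0.7854 + -0.75·0.5 = 0.4104
R = v/ω = -0.75/-0.75 = 1.0000
x' = -2 + 1.0000·(sin 0.4104 − sin 0.7854) = -2.3081
y' = 2 − 1.0000·(cos 0.4104 − cos 0.7854) = 1.7901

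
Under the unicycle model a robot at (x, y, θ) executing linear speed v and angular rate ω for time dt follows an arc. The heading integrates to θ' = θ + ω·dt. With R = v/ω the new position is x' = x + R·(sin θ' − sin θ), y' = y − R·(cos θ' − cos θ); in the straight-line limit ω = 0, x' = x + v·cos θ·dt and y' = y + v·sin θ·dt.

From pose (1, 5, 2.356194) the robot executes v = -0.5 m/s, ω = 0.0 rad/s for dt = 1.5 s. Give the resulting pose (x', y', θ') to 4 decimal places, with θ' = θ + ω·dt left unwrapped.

(1.5303, 4.4697, 2.3562)

θ' = 2.3562 + 0.0·1.5 = 2.3562
ω = 0 → straight: x' = 1 + -0.5·cos(2.3562)·1.5 = 1.5303
y' = 5 + -0.5·sin(2.3562)·1.5 = 4.4697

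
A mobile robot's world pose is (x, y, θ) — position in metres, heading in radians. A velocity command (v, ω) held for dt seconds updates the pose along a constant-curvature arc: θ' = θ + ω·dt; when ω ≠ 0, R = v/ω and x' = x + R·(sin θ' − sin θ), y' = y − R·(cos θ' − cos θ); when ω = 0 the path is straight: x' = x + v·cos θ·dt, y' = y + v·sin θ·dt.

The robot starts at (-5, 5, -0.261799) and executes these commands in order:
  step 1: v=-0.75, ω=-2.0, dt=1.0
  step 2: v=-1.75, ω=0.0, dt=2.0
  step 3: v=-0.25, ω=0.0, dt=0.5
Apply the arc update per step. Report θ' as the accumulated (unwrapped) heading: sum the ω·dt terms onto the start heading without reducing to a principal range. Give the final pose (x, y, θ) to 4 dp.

step 1: θ'=-2.2618 (R=0.3750) → pose (-5.1919, 5.6012, -2.2618)
step 2: θ'=-2.2618 (straight) → pose (-2.9613, 8.2983, -2.2618)
step 3: θ'=-2.2618 (straight) → pose (-2.8817, 8.3947, -2.2618)

(-2.8817, 8.3947, -2.2618)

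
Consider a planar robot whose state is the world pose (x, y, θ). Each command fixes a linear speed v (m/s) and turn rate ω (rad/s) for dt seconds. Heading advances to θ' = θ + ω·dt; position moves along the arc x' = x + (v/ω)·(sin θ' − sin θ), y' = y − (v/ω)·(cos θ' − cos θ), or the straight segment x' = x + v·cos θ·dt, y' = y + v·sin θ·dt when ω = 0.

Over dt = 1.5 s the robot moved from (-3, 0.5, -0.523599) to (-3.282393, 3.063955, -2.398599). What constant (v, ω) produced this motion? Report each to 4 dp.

v = -2.0000, ω = -1.2500

Δθ = -2.398599 − -0.523599 = -1.875000
ω = Δθ/dt = -1.875000/1.5 = -1.2500
R = −Δy/(cos θ' − cos θ) = 1.6000
v = R·ω = 1.6000·-1.2500 = -2.0000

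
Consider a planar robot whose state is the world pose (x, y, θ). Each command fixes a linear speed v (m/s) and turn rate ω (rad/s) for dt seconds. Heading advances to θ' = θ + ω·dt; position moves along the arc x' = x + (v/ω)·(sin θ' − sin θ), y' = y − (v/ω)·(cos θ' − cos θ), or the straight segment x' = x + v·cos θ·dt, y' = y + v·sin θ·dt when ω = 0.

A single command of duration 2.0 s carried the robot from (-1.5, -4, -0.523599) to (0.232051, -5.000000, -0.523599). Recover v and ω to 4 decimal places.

Δθ = -0.523599 − -0.523599 = 0.000000
ω = Δθ/dt = 0.000000/2.0 = 0.0000
ω = 0 → v = (Δx·cos θ + Δy·sin θ)/dt = 1.0000

v = 1.0000, ω = 0.0000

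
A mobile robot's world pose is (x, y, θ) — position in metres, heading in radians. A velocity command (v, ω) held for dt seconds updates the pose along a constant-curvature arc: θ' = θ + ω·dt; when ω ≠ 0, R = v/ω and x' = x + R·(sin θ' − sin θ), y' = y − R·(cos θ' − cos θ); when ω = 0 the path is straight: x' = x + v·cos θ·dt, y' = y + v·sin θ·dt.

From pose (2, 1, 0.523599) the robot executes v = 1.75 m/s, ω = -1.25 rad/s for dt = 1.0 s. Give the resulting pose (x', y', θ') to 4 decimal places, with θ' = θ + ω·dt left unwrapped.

θ' = 0.5236 + -1.25·1.0 = -0.7264
R = v/ω = 1.75/-1.25 = -1.4000
x' = 2 + -1.4000·(sin -0.7264 − sin 0.5236) = 3.6299
y' = 1 − -1.4000·(cos -0.7264 − cos 0.5236) = 0.8342

(3.6299, 0.8342, -0.7264)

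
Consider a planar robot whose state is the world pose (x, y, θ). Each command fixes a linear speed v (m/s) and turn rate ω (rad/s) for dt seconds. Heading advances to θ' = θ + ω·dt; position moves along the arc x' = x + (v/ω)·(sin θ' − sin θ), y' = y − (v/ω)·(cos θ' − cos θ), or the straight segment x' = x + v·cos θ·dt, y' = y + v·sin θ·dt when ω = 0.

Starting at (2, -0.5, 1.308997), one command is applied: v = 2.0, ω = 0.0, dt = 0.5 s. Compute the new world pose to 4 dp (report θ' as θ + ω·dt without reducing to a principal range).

(2.2588, 0.4659, 1.3090)

θ' = 1.3090 + 0.0·0.5 = 1.3090
ω = 0 → straight: x' = 2 + 2.0·cos(1.3090)·0.5 = 2.2588
y' = -0.5 + 2.0·sin(1.3090)·0.5 = 0.4659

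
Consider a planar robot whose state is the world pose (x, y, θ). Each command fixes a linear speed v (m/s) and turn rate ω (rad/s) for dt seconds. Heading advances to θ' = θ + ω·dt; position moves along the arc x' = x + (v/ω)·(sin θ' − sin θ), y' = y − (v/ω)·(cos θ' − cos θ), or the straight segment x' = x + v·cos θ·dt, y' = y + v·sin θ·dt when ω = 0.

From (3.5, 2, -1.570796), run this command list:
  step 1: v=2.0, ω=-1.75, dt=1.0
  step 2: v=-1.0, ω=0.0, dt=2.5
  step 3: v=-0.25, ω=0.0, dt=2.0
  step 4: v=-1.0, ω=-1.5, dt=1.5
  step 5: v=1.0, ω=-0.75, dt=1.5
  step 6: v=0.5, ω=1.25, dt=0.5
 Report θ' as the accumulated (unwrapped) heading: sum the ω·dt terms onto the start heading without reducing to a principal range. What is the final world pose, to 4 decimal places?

(7.0732, -0.6320, -6.0708)

step 1: θ'=-3.3208 (R=-1.1429) → pose (2.1534, 0.8754, -3.3208)
step 2: θ'=-3.3208 (straight) → pose (4.6134, 0.4298, -3.3208)
step 3: θ'=-3.3208 (straight) → pose (5.1054, 0.3407, -3.3208)
step 4: θ'=-5.5708 (R=0.6667) → pose (5.4223, -0.8198, -5.5708)
step 5: θ'=-6.6958 (R=-1.3333) → pose (6.8285, -0.6075, -6.6958)
step 6: θ'=-6.0708 (R=0.4000) → pose (7.0732, -0.6320, -6.0708)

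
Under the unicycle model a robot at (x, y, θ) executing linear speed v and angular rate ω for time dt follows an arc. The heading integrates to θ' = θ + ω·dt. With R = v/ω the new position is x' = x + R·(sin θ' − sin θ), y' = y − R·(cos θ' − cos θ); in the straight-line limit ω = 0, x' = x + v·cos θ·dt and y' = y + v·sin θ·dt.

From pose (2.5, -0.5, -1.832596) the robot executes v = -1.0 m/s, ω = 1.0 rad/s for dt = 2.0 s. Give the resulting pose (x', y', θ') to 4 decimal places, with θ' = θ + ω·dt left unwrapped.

(1.3675, 0.7448, 0.1674)

θ' = -1.8326 + 1.0·2.0 = 0.1674
R = v/ω = -1.0/1.0 = -1.0000
x' = 2.5 + -1.0000·(sin 0.1674 − sin -1.8326) = 1.3675
y' = -0.5 − -1.0000·(cos 0.1674 − cos -1.8326) = 0.7448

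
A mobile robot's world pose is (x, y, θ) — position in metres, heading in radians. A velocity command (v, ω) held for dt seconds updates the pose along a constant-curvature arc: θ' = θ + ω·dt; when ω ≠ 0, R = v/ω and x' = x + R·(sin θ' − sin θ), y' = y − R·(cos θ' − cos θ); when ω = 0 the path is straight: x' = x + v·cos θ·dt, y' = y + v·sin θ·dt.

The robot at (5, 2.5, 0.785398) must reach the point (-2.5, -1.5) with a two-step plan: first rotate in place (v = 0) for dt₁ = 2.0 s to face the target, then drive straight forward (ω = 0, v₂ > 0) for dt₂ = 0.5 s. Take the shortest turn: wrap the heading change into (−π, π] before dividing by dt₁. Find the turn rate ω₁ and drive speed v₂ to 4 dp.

heading to target = atan2(-1.5−2.5, -2.5−5) = -2.6516
Δθ = wrap(-2.6516 − 0.7854) = 2.8462; ω₁ = Δθ/dt₁ = 1.4231
distance = √((-2.5−5)² + (-1.5−2.5)²) = 8.5000; v₂ = distance/dt₂ = 17.0000

ω₁ = 1.4231, v₂ = 17.0000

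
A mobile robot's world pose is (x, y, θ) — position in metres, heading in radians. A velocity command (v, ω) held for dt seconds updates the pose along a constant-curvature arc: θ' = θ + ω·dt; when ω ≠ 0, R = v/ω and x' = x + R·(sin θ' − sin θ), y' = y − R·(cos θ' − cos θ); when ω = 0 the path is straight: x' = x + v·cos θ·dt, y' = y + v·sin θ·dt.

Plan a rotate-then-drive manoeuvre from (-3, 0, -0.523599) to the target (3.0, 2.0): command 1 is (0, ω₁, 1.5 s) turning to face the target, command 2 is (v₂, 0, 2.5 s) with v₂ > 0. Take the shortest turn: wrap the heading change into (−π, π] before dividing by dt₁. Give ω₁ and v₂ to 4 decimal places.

heading to target = atan2(2−0, 3−-3) = 0.3218
Δθ = wrap(0.3218 − -0.5236) = 0.8453; ω₁ = Δθ/dt₁ = 0.5636
distance = √((3−-3)² + (2−0)²) = 6.3246; v₂ = distance/dt₂ = 2.5298

ω₁ = 0.5636, v₂ = 2.5298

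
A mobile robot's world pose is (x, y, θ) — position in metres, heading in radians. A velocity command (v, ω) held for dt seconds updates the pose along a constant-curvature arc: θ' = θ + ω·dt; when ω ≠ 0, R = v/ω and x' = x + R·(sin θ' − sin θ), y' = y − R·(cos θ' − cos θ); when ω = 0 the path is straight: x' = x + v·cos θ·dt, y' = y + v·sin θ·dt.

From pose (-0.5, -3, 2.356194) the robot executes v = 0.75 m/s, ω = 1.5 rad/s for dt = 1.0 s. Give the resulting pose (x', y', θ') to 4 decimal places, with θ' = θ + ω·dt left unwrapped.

θ' = 2.3562 + 1.5·1.0 = 3.8562
R = v/ω = 0.75/1.5 = 0.5000
x' = -0.5 + 0.5000·(sin 3.8562 − sin 2.3562) = -1.1812
y' = -3 − 0.5000·(cos 3.8562 − cos 2.3562) = -2.9759

(-1.1812, -2.9759, 3.8562)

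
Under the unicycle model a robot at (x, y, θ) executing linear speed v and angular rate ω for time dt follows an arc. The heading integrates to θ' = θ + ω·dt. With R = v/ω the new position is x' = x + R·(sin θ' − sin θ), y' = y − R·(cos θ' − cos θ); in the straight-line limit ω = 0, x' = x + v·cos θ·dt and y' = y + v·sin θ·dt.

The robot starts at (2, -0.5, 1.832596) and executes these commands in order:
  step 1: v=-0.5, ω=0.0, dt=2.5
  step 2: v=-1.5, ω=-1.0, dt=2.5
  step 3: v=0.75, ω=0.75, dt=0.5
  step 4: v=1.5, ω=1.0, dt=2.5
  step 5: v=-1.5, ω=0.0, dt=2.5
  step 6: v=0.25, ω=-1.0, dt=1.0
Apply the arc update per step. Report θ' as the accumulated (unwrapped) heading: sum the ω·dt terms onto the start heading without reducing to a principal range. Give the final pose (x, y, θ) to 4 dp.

step 1: θ'=1.8326 (straight) → pose (2.3235, -1.7074, 1.8326)
step 2: θ'=-0.6674 (R=1.5000) → pose (-0.0538, -3.2738, -0.6674)
step 3: θ'=-0.2924 (R=1.0000) → pose (0.2769, -3.4459, -0.2924)
step 4: θ'=2.2076 (R=1.5000) → pose (1.9153, -1.1176, 2.2076)
step 5: θ'=2.2076 (straight) → pose (4.1451, -4.1326, 2.2076)
step 6: θ'=1.2076 (R=-0.2500) → pose (4.1124, -3.8952, 1.2076)

(4.1124, -3.8952, 1.2076)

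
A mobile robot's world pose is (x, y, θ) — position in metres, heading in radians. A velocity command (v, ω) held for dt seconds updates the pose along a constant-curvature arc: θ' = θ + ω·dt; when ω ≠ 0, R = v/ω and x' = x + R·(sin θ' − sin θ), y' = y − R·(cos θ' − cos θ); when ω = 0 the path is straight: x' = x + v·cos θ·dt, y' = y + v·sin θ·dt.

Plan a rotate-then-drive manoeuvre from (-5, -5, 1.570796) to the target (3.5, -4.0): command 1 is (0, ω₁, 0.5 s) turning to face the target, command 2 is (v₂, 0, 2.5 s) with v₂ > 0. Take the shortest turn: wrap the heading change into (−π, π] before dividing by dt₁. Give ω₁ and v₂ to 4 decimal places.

ω₁ = -2.9074, v₂ = 3.4234

heading to target = atan2(-4−-5, 3.5−-5) = 0.1171
Δθ = wrap(0.1171 − 1.5708) = -1.4537; ω₁ = Δθ/dt₁ = -2.9074
distance = √((3.5−-5)² + (-4−-5)²) = 8.5586; v₂ = distance/dt₂ = 3.4234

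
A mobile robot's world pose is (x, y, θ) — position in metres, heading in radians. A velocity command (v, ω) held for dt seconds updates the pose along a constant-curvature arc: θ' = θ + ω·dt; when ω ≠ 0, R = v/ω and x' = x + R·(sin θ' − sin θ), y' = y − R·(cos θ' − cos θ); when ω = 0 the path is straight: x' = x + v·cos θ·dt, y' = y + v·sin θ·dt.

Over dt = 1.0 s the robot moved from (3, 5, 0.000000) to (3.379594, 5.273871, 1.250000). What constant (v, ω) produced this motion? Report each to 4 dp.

v = 0.5000, ω = 1.2500

Δθ = 1.250000 − 0.000000 = 1.250000
ω = Δθ/dt = 1.250000/1.0 = 1.2500
R = Δx/(sin θ' − sin θ) = 0.4000
v = R·ω = 0.4000·1.2500 = 0.5000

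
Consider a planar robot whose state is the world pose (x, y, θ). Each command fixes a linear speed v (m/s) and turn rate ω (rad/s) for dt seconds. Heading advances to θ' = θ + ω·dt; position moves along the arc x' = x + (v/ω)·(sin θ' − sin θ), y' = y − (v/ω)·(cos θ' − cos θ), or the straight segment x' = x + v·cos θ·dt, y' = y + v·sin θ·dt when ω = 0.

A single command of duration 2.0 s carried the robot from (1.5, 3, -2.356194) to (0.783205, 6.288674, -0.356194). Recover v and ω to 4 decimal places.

v = -2.0000, ω = 1.0000

Δθ = -0.356194 − -2.356194 = 2.000000
ω = Δθ/dt = 2.000000/2.0 = 1.0000
R = −Δy/(cos θ' − cos θ) = -2.0000
v = R·ω = -2.0000·1.0000 = -2.0000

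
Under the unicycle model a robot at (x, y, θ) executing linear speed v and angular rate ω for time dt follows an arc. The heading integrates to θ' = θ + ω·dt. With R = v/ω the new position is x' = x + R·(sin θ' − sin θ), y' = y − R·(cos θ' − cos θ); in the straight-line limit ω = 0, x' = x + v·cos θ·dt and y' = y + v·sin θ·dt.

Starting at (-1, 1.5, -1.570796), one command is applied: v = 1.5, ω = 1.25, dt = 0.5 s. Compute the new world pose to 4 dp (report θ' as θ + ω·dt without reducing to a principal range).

θ' = -1.5708 + 1.25·0.5 = -0.9458
R = v/ω = 1.5/1.25 = 1.2000
x' = -1 + 1.2000·(sin -0.9458 − sin -1.5708) = -0.7732
y' = 1.5 − 1.2000·(cos -0.9458 − cos -1.5708) = 0.7979

(-0.7732, 0.7979, -0.9458)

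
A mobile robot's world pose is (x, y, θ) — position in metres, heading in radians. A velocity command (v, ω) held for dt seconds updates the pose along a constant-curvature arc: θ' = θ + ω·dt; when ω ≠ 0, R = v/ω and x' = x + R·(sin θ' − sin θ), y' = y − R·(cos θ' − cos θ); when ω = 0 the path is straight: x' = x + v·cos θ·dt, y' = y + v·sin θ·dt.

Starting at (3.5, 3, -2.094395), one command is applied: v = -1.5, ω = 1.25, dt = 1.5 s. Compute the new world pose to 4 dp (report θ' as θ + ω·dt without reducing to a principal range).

(2.7219, 4.7712, -0.2194)

θ' = -2.0944 + 1.25·1.5 = -0.2194
R = v/ω = -1.5/1.25 = -1.2000
x' = 3.5 + -1.2000·(sin -0.2194 − sin -2.0944) = 2.7219
y' = 3 − -1.2000·(cos -0.2194 − cos -2.0944) = 4.7712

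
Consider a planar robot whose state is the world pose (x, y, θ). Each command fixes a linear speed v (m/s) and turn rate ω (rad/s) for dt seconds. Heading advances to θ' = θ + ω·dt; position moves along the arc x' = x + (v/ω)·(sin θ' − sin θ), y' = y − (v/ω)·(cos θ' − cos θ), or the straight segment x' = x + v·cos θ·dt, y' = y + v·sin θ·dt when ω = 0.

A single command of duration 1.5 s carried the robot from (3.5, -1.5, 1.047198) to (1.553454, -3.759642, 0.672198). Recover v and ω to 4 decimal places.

Δθ = 0.672198 − 1.047198 = -0.375000
ω = Δθ/dt = -0.375000/1.5 = -0.2500
R = −Δy/(cos θ' − cos θ) = 8.0000
v = R·ω = 8.0000·-0.2500 = -2.0000

v = -2.0000, ω = -0.2500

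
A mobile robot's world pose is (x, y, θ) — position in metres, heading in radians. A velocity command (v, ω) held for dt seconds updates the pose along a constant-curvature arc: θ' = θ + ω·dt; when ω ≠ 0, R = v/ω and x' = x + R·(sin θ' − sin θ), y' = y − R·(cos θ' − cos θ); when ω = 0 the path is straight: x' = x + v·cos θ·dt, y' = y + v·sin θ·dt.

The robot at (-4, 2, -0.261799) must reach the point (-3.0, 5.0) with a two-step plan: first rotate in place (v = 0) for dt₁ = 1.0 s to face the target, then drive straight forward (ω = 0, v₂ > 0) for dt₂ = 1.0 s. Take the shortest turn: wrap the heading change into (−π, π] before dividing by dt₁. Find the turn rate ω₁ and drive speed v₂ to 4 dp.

heading to target = atan2(5−2, -3−-4) = 1.2490
Δθ = wrap(1.2490 − -0.2618) = 1.5108; ω₁ = Δθ/dt₁ = 1.5108
distance = √((-3−-4)² + (5−2)²) = 3.1623; v₂ = distance/dt₂ = 3.1623

ω₁ = 1.5108, v₂ = 3.1623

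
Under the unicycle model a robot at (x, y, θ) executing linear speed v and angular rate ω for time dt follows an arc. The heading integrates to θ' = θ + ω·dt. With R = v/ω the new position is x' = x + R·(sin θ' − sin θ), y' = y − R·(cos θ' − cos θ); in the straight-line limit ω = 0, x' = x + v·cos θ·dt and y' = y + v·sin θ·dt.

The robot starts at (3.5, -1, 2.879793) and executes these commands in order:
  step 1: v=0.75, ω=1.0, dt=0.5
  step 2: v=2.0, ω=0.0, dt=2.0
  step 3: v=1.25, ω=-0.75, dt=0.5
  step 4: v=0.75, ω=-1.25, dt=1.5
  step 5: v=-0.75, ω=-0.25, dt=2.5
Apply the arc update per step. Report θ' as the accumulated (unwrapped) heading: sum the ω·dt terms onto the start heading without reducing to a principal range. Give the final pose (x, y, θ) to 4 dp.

step 1: θ'=3.3798 (R=0.7500) → pose (3.1289, -0.9956, 3.3798)
step 2: θ'=3.3798 (straight) → pose (-0.7581, -1.9394, 3.3798)
step 3: θ'=3.0048 (R=-1.6667) → pose (-1.3787, -1.9709, 3.0048)
step 4: θ'=1.1298 (R=-0.6000) → pose (-1.8395, -1.1204, 1.1298)
step 5: θ'=0.5048 (R=3.0000) → pose (-3.1015, -2.4657, 0.5048)

(-3.1015, -2.4657, 0.5048)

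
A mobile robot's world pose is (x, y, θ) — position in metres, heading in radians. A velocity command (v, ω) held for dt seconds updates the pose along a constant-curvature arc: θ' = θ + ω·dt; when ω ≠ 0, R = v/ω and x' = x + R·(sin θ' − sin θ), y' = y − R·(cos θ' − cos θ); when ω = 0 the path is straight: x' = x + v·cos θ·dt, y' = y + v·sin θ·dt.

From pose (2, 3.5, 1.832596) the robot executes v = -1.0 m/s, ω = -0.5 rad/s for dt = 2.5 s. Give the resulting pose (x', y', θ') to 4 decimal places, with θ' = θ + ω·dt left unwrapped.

(1.1685, 1.3123, 0.5826)

θ' = 1.8326 + -0.5·2.5 = 0.5826
R = v/ω = -1.0/-0.5 = 2.0000
x' = 2 + 2.0000·(sin 0.5826 − sin 1.8326) = 1.1685
y' = 3.5 − 2.0000·(cos 0.5826 − cos 1.8326) = 1.3123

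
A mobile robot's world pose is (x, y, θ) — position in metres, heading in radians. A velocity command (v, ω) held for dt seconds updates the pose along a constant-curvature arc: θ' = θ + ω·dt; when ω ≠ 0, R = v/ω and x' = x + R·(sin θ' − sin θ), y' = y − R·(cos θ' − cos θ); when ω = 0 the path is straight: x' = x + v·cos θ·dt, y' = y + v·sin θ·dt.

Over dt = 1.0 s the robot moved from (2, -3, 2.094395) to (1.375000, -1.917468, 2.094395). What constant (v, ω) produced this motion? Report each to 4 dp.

Δθ = 2.094395 − 2.094395 = 0.000000
ω = Δθ/dt = 0.000000/1.0 = 0.0000
ω = 0 → v = (Δx·cos θ + Δy·sin θ)/dt = 1.2500

v = 1.2500, ω = 0.0000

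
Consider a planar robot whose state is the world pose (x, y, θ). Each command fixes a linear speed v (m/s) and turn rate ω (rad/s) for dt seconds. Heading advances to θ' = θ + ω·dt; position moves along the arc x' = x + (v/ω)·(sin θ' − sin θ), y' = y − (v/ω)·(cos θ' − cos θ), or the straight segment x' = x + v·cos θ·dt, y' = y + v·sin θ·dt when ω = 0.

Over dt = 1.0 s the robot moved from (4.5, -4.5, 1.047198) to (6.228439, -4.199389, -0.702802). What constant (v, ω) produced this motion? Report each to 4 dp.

Δθ = -0.702802 − 1.047198 = -1.750000
ω = Δθ/dt = -1.750000/1.0 = -1.7500
R = Δx/(sin θ' − sin θ) = -1.1429
v = R·ω = -1.1429·-1.7500 = 2.0000

v = 2.0000, ω = -1.7500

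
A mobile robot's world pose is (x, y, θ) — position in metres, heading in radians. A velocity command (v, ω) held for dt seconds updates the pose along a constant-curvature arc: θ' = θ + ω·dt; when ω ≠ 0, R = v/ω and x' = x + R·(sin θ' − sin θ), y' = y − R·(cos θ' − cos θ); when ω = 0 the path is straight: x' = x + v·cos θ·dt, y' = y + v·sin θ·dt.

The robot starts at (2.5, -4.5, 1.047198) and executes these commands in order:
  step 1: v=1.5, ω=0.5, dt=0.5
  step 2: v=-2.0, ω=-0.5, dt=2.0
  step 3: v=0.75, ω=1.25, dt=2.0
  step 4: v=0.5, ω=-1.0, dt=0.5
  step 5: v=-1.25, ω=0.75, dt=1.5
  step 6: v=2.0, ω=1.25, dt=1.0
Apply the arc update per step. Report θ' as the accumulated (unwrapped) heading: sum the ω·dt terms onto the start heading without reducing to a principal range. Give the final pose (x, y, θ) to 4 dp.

(0.4843, -7.2451, 4.6722)

step 1: θ'=1.2972 (R=3.0000) → pose (2.7903, -3.8106, 1.2972)
step 2: θ'=0.2972 (R=4.0000) → pose (0.1105, -6.5544, 0.2972)
step 3: θ'=2.7972 (R=0.6000) → pose (0.1374, -5.4160, 2.7972)
step 4: θ'=2.2972 (R=-0.5000) → pose (-0.0676, -5.2774, 2.2972)
step 5: θ'=3.4222 (R=-1.6667) → pose (1.6399, -5.7719, 3.4222)
step 6: θ'=4.6722 (R=1.6000) → pose (0.4843, -7.2451, 4.6722)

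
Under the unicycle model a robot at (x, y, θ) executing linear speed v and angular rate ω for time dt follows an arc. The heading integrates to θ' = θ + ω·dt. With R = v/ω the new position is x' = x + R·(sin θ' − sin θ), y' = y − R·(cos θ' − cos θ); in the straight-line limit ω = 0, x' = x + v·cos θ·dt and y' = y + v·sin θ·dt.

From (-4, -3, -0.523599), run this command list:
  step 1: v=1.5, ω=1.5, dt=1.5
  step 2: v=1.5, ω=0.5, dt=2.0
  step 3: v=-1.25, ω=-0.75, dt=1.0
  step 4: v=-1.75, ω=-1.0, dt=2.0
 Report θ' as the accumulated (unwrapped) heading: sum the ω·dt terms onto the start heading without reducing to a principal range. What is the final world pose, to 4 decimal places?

step 1: θ'=1.7264 (R=1.0000) → pose (-2.5121, -1.9790, 1.7264)
step 2: θ'=2.7264 (R=3.0000) → pose (-4.2657, 0.3012, 2.7264)
step 3: θ'=1.9764 (R=1.6667) → pose (-3.4066, -0.5663, 1.9764)
step 4: θ'=-0.0236 (R=1.7500) → pose (-5.0559, -3.0063, -0.0236)

(-5.0559, -3.0063, -0.0236)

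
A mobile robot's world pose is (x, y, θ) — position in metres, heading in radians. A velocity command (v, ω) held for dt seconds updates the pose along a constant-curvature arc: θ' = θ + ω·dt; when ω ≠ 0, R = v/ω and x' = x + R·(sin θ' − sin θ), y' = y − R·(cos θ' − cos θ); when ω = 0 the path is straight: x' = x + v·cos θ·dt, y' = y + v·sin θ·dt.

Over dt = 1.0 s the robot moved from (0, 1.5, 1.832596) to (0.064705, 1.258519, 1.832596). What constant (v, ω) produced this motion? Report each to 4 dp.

v = -0.2500, ω = 0.0000

Δθ = 1.832596 − 1.832596 = 0.000000
ω = Δθ/dt = 0.000000/1.0 = 0.0000
ω = 0 → v = (Δx·cos θ + Δy·sin θ)/dt = -0.2500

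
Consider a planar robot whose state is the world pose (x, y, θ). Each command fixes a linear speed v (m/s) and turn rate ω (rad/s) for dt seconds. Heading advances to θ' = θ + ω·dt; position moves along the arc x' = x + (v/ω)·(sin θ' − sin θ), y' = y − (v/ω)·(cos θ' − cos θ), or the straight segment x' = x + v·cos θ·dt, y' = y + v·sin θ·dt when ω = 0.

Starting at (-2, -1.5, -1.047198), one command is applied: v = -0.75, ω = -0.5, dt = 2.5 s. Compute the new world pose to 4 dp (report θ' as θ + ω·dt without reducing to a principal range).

θ' = -1.0472 + -0.5·2.5 = -2.2972
R = v/ω = -0.75/-0.5 = 1.5000
x' = -2 + 1.5000·(sin -2.2972 − sin -1.0472) = -1.8223
y' = -1.5 − 1.5000·(cos -2.2972 − cos -1.0472) = 0.2463

(-1.8223, 0.2463, -2.2972)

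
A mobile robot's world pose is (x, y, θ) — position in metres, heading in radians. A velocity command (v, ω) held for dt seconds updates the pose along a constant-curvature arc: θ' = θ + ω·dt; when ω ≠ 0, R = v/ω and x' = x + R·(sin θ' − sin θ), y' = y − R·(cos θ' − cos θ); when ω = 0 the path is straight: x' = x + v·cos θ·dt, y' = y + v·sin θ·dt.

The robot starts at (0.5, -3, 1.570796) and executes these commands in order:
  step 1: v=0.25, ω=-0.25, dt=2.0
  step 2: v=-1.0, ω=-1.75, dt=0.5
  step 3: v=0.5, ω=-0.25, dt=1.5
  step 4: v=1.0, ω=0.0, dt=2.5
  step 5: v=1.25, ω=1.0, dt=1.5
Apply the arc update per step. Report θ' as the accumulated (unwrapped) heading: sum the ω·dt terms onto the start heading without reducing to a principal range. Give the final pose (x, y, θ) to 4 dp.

step 1: θ'=1.0708 (R=-1.0000) → pose (0.6224, -2.5206, 1.0708)
step 2: θ'=0.1958 (R=0.5714) → pose (0.2321, -2.8071, 0.1958)
step 3: θ'=-0.1792 (R=-2.0000) → pose (0.9777, -2.8009, -0.1792)
step 4: θ'=-0.1792 (straight) → pose (3.4377, -3.2466, -0.1792)
step 5: θ'=1.3208 (R=1.2500) → pose (4.8716, -2.3258, 1.3208)

(4.8716, -2.3258, 1.3208)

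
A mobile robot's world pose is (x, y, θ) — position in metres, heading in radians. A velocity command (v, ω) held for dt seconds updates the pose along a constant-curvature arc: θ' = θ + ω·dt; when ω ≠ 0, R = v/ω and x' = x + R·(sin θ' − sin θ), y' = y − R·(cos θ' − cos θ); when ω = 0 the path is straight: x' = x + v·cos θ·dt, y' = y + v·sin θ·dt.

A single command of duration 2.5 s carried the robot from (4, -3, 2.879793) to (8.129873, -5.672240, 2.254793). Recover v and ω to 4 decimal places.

Δθ = 2.254793 − 2.879793 = -0.625000
ω = Δθ/dt = -0.625000/2.5 = -0.2500
R = Δx/(sin θ' − sin θ) = 8.0000
v = R·ω = 8.0000·-0.2500 = -2.0000

v = -2.0000, ω = -0.2500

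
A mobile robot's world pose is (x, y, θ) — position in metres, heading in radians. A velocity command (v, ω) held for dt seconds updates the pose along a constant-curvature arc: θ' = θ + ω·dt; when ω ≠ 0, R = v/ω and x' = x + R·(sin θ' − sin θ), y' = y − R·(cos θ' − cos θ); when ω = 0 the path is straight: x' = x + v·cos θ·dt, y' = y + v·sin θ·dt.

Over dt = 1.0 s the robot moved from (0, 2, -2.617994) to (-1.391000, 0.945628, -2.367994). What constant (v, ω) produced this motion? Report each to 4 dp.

v = 1.7500, ω = 0.2500

Δθ = -2.367994 − -2.617994 = 0.250000
ω = Δθ/dt = 0.250000/1.0 = 0.2500
R = Δx/(sin θ' − sin θ) = 7.0000
v = R·ω = 7.0000·0.2500 = 1.7500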